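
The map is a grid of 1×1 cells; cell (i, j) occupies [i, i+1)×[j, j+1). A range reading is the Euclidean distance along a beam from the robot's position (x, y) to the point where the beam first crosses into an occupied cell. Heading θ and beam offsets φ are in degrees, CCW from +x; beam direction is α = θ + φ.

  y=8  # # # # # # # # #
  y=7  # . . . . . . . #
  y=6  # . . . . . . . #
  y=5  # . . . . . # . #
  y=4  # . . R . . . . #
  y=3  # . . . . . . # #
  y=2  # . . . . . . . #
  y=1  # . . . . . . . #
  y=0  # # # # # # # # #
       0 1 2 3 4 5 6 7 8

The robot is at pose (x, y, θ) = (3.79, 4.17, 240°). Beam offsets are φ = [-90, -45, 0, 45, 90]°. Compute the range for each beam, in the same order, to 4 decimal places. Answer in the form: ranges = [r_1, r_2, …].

ranges = [3.2216, 2.8884, 3.6604, 3.2818, 4.8613]

beam 1: φ=-90°, α=150°
  direction (-0.8660, 0.5000); cell (3,4); t to first gridline: x 0.9122, y 1.6600 (then +1.1547 / +2.0000)
    (2,4) via x @ 0.9122
    (2,5) via y @ 1.6600
    (1,5) via x @ 2.0669
    (0,5) via x @ 3.2216  # hit
  → r_1 = 3.2216
beam 2: φ=-45°, α=195°
  direction (-0.9659, -0.2588); cell (3,4); t to first gridline: x 0.8179, y 0.6568 (then +1.0353 / +3.8637)
    (3,3) via y @ 0.6568
    (2,3) via x @ 0.8179
    (1,3) via x @ 1.8531
    (0,3) via x @ 2.8884  # hit
  → r_2 = 2.8884
beam 3: φ=0°, α=240°
  direction (-0.5000, -0.8660); cell (3,4); t to first gridline: x 1.5800, y 0.1963 (then +2.0000 / +1.1547)
    (3,3) via y @ 0.1963
    (3,2) via y @ 1.3510
    (2,2) via x @ 1.5800
    (2,1) via y @ 2.5057
    (1,1) via x @ 3.5800
    (1,0) via y @ 3.6604  # hit
  → r_3 = 3.6604
beam 4: φ=45°, α=285°
  direction (0.2588, -0.9659); cell (3,4); t to first gridline: x 0.8114, y 0.1760 (then +3.8637 / +1.0353)
    (3,3) via y @ 0.1760
    (4,3) via x @ 0.8114
    (4,2) via y @ 1.2113
    (4,1) via y @ 2.2465
    (4,0) via y @ 3.2818  # hit
  → r_4 = 3.2818
beam 5: φ=90°, α=330°
  direction (0.8660, -0.5000); cell (3,4); t to first gridline: x 0.2425, y 0.3400 (then +1.1547 / +2.0000)
    (4,4) via x @ 0.2425
    (4,3) via y @ 0.3400
    (5,3) via x @ 1.3972
    (5,2) via y @ 2.3400
    (6,2) via x @ 2.5519
    (7,2) via x @ 3.7066
    (7,1) via y @ 4.3400
    (8,1) via x @ 4.8613  # hit
  → r_5 = 4.8613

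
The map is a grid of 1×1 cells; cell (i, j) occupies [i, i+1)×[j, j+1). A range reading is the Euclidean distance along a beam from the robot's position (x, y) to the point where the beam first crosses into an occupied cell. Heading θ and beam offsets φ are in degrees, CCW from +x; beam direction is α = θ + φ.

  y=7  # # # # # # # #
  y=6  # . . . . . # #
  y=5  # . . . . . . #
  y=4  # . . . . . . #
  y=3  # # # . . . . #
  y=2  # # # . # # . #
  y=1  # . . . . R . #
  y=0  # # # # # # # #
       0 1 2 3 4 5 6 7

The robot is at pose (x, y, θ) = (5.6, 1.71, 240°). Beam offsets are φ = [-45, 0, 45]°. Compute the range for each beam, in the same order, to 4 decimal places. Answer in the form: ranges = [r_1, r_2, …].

beam 1: φ=-45°, α=195°
  direction (-0.9659, -0.2588); cell (5,1); t to first gridline: x 0.6212, y 2.7432 (then +1.0353 / +3.8637)
    (4,1) via x @ 0.6212
    (3,1) via x @ 1.6564
    (2,1) via x @ 2.6917
    (2,0) via y @ 2.7432  # hit
  → r_1 = 2.7432
beam 2: φ=0°, α=240°
  direction (-0.5000, -0.8660); cell (5,1); t to first gridline: x 1.2000, y 0.8198 (then +2.0000 / +1.1547)
    (5,0) via y @ 0.8198  # hit
  → r_2 = 0.8198
beam 3: φ=45°, α=285°
  direction (0.2588, -0.9659); cell (5,1); t to first gridline: x 1.5455, y 0.7350 (then +3.8637 / +1.0353)
    (5,0) via y @ 0.7350  # hit
  → r_3 = 0.7350

ranges = [2.7432, 0.8198, 0.7350]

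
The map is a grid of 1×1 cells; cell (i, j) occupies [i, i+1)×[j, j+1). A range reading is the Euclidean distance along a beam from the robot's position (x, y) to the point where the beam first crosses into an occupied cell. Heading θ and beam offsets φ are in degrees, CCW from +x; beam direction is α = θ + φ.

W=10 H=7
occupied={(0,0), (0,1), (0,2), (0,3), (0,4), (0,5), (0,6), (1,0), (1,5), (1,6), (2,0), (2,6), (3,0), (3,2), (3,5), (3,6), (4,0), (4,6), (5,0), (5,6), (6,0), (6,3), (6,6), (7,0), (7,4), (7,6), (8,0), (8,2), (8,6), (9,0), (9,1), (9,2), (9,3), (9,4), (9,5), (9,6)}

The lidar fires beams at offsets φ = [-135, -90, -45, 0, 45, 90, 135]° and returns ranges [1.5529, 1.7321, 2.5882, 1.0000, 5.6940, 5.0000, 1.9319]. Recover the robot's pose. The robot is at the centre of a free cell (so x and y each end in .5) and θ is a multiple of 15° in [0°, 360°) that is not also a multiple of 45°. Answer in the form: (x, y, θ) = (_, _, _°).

(x, y, θ) = (2.5, 3.5, 300°)

The pose lattice has 34·16 = 544 candidates. Test each by forward raycasting.
  (4.5, 1.5, 165°): beam 1 = 5.1962 ≠ 1.5529 ✗
  (4.5, 4.5, 330°): beam 1 = 3.6235 ≠ 1.5529 ✗
  (4.5, 2.5, 285°): beam 1 = 0.5774 ≠ 1.5529 ✗
  (2.5, 4.5, 195°): beam 1 = 1.0000 ≠ 1.5529 ✗
  …
  (2.5, 3.5, 300°): r_1=1.5529, r_2=1.7321, r_3=2.5882, r_4=1.0000, r_5=5.6940, r_6=5.0000, r_7=1.9319 — all match ✓
Only this pose fits every beam.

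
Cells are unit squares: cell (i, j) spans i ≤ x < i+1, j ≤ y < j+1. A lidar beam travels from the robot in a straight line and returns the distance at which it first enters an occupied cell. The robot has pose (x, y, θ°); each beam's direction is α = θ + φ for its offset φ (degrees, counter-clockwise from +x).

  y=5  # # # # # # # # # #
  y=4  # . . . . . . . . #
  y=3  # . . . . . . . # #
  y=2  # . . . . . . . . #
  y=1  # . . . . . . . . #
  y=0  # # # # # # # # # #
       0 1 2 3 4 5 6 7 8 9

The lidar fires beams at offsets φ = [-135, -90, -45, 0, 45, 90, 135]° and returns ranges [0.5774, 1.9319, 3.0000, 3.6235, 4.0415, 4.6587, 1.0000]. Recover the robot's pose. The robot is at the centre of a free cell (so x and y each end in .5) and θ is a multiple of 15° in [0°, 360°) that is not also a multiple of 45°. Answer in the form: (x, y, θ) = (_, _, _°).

(x, y, θ) = (5.5, 1.5, 75°)

The pose lattice has 31·16 = 496 candidates. Test each by forward raycasting.
  (2.5, 1.5, 15°): beam 2 = 0.5176 ≠ 1.9319 ✗
  (4.5, 3.5, 240°): beam 1 = 1.5529 ≠ 0.5774 ✗
  (8.5, 2.5, 30°): beam 1 = 1.5529 ≠ 0.5774 ✗
  (4.5, 3.5, 105°): beam 1 = 5.0000 ≠ 0.5774 ✗
  (7.5, 4.5, 195°): beam 2 = 0.5176 ≠ 1.9319 ✗
  …
  (5.5, 1.5, 75°): r_1=0.5774, r_2=1.9319, r_3=3.0000, r_4=3.6235, r_5=4.0415, r_6=4.6587, r_7=1.0000 — all match ✓
No second candidate reproduces the full scan.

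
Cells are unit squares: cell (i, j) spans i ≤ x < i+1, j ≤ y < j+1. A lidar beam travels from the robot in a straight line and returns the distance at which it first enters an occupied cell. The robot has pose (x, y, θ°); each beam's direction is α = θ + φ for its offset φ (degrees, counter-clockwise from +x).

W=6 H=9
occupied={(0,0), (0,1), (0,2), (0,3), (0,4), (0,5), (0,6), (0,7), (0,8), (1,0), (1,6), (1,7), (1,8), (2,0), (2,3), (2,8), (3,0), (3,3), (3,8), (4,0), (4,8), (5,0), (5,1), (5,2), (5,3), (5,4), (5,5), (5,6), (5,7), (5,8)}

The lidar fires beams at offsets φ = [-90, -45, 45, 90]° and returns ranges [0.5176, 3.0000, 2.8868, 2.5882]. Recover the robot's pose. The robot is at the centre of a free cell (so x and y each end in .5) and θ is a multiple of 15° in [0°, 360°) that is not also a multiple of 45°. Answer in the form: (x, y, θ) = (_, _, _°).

(x, y, θ) = (2.5, 6.5, 285°)

The pose lattice has 24·16 = 384 candidates. Test each by forward raycasting.
  (4.5, 3.5, 150°): beam 1 = 1.0000 ≠ 0.5176 ✗
  (3.5, 4.5, 345°): beam 2 = 0.5774 ≠ 3.0000 ✗
  (2.5, 4.5, 15°): beam 2 = 1.0000 ≠ 3.0000 ✗
  (4.5, 3.5, 300°): beam 1 = 0.5774 ≠ 0.5176 ✗
  (4.5, 6.5, 150°): beam 1 = 1.0000 ≠ 0.5176 ✗
  …
  (2.5, 6.5, 285°): r_1=0.5176, r_2=3.0000, r_3=2.8868, r_4=2.5882 — all match ✓
Unique over the lattice → pose = (2.5, 6.5, 285°).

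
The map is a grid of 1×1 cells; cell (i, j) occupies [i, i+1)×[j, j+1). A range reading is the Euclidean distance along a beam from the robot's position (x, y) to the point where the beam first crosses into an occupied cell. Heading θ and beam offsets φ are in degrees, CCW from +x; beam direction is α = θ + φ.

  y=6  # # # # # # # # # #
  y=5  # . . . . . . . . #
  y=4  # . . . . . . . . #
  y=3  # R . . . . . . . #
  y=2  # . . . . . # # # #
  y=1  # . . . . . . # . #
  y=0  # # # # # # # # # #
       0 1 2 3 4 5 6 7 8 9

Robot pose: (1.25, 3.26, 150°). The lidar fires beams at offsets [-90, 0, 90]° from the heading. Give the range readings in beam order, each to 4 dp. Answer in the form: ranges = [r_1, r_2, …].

ranges = [3.1639, 0.2887, 0.5000]

beam 1: φ=-90°, α=60°
  direction (0.5000, 0.8660); cell (1,3); t to first gridline: x 1.5000, y 0.8545 (then +2.0000 / +1.1547)
    (1,4) via y @ 0.8545
    (2,4) via x @ 1.5000
    (2,5) via y @ 2.0092
    (2,6) via y @ 3.1639  # hit
  → r_1 = 3.1639
beam 2: φ=0°, α=150°
  direction (-0.8660, 0.5000); cell (1,3); t to first gridline: x 0.2887, y 1.4800 (then +1.1547 / +2.0000)
    (0,3) via x @ 0.2887  # hit
  → r_2 = 0.2887
beam 3: φ=90°, α=240°
  direction (-0.5000, -0.8660); cell (1,3); t to first gridline: x 0.5000, y 0.3002 (then +2.0000 / +1.1547)
    (1,2) via y @ 0.3002
    (0,2) via x @ 0.5000  # hit
  → r_3 = 0.5000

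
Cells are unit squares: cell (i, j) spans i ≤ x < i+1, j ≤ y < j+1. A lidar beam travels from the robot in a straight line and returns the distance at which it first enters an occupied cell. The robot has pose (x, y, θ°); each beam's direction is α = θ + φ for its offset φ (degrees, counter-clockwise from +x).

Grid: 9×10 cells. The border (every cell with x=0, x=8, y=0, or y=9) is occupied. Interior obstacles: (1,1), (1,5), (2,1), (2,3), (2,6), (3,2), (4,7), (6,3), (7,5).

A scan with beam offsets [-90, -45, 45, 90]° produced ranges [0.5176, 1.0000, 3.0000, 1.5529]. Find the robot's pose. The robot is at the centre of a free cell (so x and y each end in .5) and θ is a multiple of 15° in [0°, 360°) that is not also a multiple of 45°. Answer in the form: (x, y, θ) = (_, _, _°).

(x, y, θ) = (6.5, 1.5, 15°)

The pose lattice has 47·16 = 752 candidates. Test each by forward raycasting.
  (1.5, 2.5, 165°): beam 1 = 3.6235 ≠ 0.5176 ✗
  (2.5, 2.5, 285°): beam 1 = 1.5529 ≠ 0.5176 ✗
  (6.5, 5.5, 285°): beam 1 = 5.6940 ≠ 0.5176 ✗
  (2.5, 8.5, 255°): beam 1 = 1.5529 ≠ 0.5176 ✗
  …
  (6.5, 1.5, 15°): r_1=0.5176, r_2=1.0000, r_3=3.0000, r_4=1.5529 — all match ✓
Only this pose fits every beam.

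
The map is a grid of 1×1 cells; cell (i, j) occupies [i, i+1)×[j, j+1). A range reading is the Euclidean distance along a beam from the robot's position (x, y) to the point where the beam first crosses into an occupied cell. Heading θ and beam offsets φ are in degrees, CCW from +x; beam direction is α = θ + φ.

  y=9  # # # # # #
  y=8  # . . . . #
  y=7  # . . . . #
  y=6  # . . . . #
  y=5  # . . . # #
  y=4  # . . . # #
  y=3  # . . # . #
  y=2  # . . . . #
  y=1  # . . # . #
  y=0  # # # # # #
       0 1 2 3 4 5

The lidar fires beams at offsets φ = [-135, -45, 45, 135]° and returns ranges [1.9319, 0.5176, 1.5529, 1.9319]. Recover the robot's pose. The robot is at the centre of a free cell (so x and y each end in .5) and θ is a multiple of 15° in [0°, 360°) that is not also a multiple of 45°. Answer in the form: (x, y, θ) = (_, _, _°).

Candidates: 28 free-cell centres × 16 headings = 448 poses. Raycast each; keep the one whose scan matches to 4 dp.
  (2.5, 2.5, 300°): beam 1 = 1.5529 ≠ 1.9319 ✗
  (4.5, 3.5, 120°): beam 1 = 0.5176 ≠ 1.9319 ✗
  (4.5, 7.5, 285°): beam 1 = 3.0000 ≠ 1.9319 ✗
  …
  (1.5, 2.5, 240°): r_1=1.9319, r_2=0.5176, r_3=1.5529, r_4=1.9319 — all match ✓
No second candidate reproduces the full scan.

(x, y, θ) = (1.5, 2.5, 240°)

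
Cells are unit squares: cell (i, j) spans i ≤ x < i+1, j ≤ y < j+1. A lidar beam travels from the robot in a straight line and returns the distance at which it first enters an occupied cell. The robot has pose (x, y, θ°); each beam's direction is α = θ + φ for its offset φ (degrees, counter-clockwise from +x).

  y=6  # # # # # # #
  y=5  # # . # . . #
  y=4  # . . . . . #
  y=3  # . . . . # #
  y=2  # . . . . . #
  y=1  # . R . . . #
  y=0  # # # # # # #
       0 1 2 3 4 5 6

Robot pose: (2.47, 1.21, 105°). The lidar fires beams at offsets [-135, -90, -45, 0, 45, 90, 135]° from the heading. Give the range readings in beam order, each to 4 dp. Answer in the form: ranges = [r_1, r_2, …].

ranges = [0.4200, 3.6545, 5.5310, 3.9237, 1.6974, 0.8114, 0.2425]

beam 1: φ=-135°, α=330°
  cosα=0.8660 sinα=-0.5000 | (2,1) | tMaxX 0.6120 tMaxY 0.4200 | tΔX 1.1547 tΔY 2.0000
    t=0.4200 [y] (2,0) — stop
  → r_1 = 0.4200
beam 2: φ=-90°, α=15°
  cosα=0.9659 sinα=0.2588 | (2,1) | tMaxX 0.5487 tMaxY 3.0523 | tΔX 1.0353 tΔY 3.8637
    t=0.5487 [x] (3,1)
    t=1.5840 [x] (4,1)
    t=2.6192 [x] (5,1)
    t=3.0523 [y] (5,2)
    t=3.6545 [x] (6,2) — stop
  → r_2 = 3.6545
beam 3: φ=-45°, α=60°
  cosα=0.5000 sinα=0.8660 | (2,1) | tMaxX 1.0600 tMaxY 0.9122 | tΔX 2.0000 tΔY 1.1547
    t=0.9122 [y] (2,2)
    t=1.0600 [x] (3,2)
    t=2.0669 [y] (3,3)
    t=3.0600 [x] (4,3)
    t=3.2216 [y] (4,4)
    t=4.3763 [y] (4,5)
    t=5.0600 [x] (5,5)
    t=5.5310 [y] (5,6) — stop
  → r_3 = 5.5310
beam 4: φ=0°, α=105°
  cosα=-0.2588 sinα=0.9659 | (2,1) | tMaxX 1.8159 tMaxY 0.8179 | tΔX 3.8637 tΔY 1.0353
    t=0.8179 [y] (2,2)
    t=1.8159 [x] (1,2)
    t=1.8531 [y] (1,3)
    t=2.8884 [y] (1,4)
    t=3.9237 [y] (1,5) — stop
  → r_4 = 3.9237
beam 5: φ=45°, α=150°
  cosα=-0.8660 sinα=0.5000 | (2,1) | tMaxX 0.5427 tMaxY 1.5800 | tΔX 1.1547 tΔY 2.0000
    t=0.5427 [x] (1,1)
    t=1.5800 [y] (1,2)
    t=1.6974 [x] (0,2) — stop
  → r_5 = 1.6974
beam 6: φ=90°, α=195°
  cosα=-0.9659 sinα=-0.2588 | (2,1) | tMaxX 0.4866 tMaxY 0.8114 | tΔX 1.0353 tΔY 3.8637
    t=0.4866 [x] (1,1)
    t=0.8114 [y] (1,0) — stop
  → r_6 = 0.8114
beam 7: φ=135°, α=240°
  cosα=-0.5000 sinα=-0.8660 | (2,1) | tMaxX 0.9400 tMaxY 0.2425 | tΔX 2.0000 tΔY 1.1547
    t=0.2425 [y] (2,0) — stop
  → r_7 = 0.2425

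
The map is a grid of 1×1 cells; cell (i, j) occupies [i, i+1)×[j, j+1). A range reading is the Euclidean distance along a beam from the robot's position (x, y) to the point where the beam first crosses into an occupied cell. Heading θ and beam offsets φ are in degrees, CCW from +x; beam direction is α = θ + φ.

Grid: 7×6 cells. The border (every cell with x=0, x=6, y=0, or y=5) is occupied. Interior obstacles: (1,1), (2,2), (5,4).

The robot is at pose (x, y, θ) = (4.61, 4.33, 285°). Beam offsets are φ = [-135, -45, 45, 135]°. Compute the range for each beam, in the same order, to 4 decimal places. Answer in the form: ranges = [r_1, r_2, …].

ranges = [1.3400, 3.8452, 0.4503, 0.7736]

beam 1: φ=-135°, α=150°
  d=(-0.8660,0.5000)  start (4,4)  tX=0.7044 tY=1.3400  stride 1/|dx|=1.1547 1/|dy|=2.0000
    cross x-line → (3,4), t=0.7044
    cross y-line → (3,5), t=1.3400 (wall)
  → r_1 = 1.3400
beam 2: φ=-45°, α=240°
  d=(-0.5000,-0.8660)  start (4,4)  tX=1.2200 tY=0.3811  stride 1/|dx|=2.0000 1/|dy|=1.1547
    cross y-line → (4,3), t=0.3811
    cross x-line → (3,3), t=1.2200
    cross y-line → (3,2), t=1.5358
    cross y-line → (3,1), t=2.6905
    cross x-line → (2,1), t=3.2200
    cross y-line → (2,0), t=3.8452 (wall)
  → r_2 = 3.8452
beam 3: φ=45°, α=330°
  d=(0.8660,-0.5000)  start (4,4)  tX=0.4503 tY=0.6600  stride 1/|dx|=1.1547 1/|dy|=2.0000
    cross x-line → (5,4), t=0.4503 (wall)
  → r_3 = 0.4503
beam 4: φ=135°, α=60°
  d=(0.5000,0.8660)  start (4,4)  tX=0.7800 tY=0.7736  stride 1/|dx|=2.0000 1/|dy|=1.1547
    cross y-line → (4,5), t=0.7736 (wall)
  → r_4 = 0.7736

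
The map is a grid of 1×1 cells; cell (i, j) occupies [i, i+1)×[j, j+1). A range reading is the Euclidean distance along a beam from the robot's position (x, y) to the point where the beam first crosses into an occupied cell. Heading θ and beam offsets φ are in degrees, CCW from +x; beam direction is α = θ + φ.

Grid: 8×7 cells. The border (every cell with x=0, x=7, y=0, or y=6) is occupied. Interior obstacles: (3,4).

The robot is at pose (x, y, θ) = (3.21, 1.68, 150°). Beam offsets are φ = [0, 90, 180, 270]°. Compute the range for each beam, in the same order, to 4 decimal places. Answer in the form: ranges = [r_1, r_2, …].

beam 1: φ=0°, α=150°
  cosα=-0.8660 sinα=0.5000 | (3,1) | tMaxX 0.2425 tMaxY 0.6400 | tΔX 1.1547 tΔY 2.0000
    t=0.2425 [x] (2,1)
    t=0.6400 [y] (2,2)
    t=1.3972 [x] (1,2)
    t=2.5519 [x] (0,2) — stop
  → r_1 = 2.5519
beam 2: φ=90°, α=240°
  cosα=-0.5000 sinα=-0.8660 | (3,1) | tMaxX 0.4200 tMaxY 0.7852 | tΔX 2.0000 tΔY 1.1547
    t=0.4200 [x] (2,1)
    t=0.7852 [y] (2,0) — stop
  → r_2 = 0.7852
beam 3: φ=180°, α=330°
  cosα=0.8660 sinα=-0.5000 | (3,1) | tMaxX 0.9122 tMaxY 1.3600 | tΔX 1.1547 tΔY 2.0000
    t=0.9122 [x] (4,1)
    t=1.3600 [y] (4,0) — stop
  → r_3 = 1.3600
beam 4: φ=270°, α=60°
  cosα=0.5000 sinα=0.8660 | (3,1) | tMaxX 1.5800 tMaxY 0.3695 | tΔX 2.0000 tΔY 1.1547
    t=0.3695 [y] (3,2)
    t=1.5242 [y] (3,3)
    t=1.5800 [x] (4,3)
    t=2.6789 [y] (4,4)
    t=3.5800 [x] (5,4)
    t=3.8336 [y] (5,5)
    t=4.9883 [y] (5,6) — stop
  → r_4 = 4.9883

ranges = [2.5519, 0.7852, 1.3600, 4.9883]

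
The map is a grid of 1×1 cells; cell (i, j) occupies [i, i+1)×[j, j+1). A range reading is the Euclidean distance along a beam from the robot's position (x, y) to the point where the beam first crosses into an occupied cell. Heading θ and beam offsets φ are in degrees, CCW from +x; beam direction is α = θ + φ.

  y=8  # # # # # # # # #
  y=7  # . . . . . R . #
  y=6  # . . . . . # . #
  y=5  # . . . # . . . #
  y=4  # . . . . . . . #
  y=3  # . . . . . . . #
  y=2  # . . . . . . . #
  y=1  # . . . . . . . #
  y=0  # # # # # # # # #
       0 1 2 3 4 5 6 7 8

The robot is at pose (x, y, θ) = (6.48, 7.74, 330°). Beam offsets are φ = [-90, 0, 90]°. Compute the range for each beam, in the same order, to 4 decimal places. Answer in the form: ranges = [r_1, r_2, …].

ranges = [0.8545, 1.7551, 0.3002]

beam 1: φ=-90°, α=240°
  direction (-0.5000, -0.8660); cell (6,7); t to first gridline: x 0.9600, y 0.8545 (then +2.0000 / +1.1547)
    (6,6) via y @ 0.8545  # hit
  → r_1 = 0.8545
beam 2: φ=0°, α=330°
  direction (0.8660, -0.5000); cell (6,7); t to first gridline: x 0.6004, y 1.4800 (then +1.1547 / +2.0000)
    (7,7) via x @ 0.6004
    (7,6) via y @ 1.4800
    (8,6) via x @ 1.7551  # hit
  → r_2 = 1.7551
beam 3: φ=90°, α=60°
  direction (0.5000, 0.8660); cell (6,7); t to first gridline: x 1.0400, y 0.3002 (then +2.0000 / +1.1547)
    (6,8) via y @ 0.3002  # hit
  → r_3 = 0.3002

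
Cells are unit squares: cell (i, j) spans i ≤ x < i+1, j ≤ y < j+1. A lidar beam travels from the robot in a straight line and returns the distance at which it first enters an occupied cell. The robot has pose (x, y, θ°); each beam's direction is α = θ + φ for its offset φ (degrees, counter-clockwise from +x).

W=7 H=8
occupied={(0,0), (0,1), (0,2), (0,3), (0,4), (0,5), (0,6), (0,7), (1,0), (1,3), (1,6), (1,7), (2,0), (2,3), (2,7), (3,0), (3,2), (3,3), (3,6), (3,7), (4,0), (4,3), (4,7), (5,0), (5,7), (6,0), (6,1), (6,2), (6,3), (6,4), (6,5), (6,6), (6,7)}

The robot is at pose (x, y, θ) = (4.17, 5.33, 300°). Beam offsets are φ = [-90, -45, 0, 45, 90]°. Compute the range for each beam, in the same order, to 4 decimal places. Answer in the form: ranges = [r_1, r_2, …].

beam 1: φ=-90°, α=210°
  direction (-0.8660, -0.5000); cell (4,5); t to first gridline: x 0.1963, y 0.6600 (then +1.1547 / +2.0000)
    (3,5) via x @ 0.1963
    (3,4) via y @ 0.6600
    (2,4) via x @ 1.3510
    (1,4) via x @ 2.5057
    (1,3) via y @ 2.6600  # hit
  → r_1 = 2.6600
beam 2: φ=-45°, α=255°
  direction (-0.2588, -0.9659); cell (4,5); t to first gridline: x 0.6568, y 0.3416 (then +3.8637 / +1.0353)
    (4,4) via y @ 0.3416
    (3,4) via x @ 0.6568
    (3,3) via y @ 1.3769  # hit
  → r_2 = 1.3769
beam 3: φ=0°, α=300°
  direction (0.5000, -0.8660); cell (4,5); t to first gridline: x 1.6600, y 0.3811 (then +2.0000 / +1.1547)
    (4,4) via y @ 0.3811
    (4,3) via y @ 1.5358  # hit
  → r_3 = 1.5358
beam 4: φ=45°, α=345°
  direction (0.9659, -0.2588); cell (4,5); t to first gridline: x 0.8593, y 1.2750 (then +1.0353 / +3.8637)
    (5,5) via x @ 0.8593
    (5,4) via y @ 1.2750
    (6,4) via x @ 1.8946  # hit
  → r_4 = 1.8946
beam 5: φ=90°, α=30°
  direction (0.8660, 0.5000); cell (4,5); t to first gridline: x 0.9584, y 1.3400 (then +1.1547 / +2.0000)
    (5,5) via x @ 0.9584
    (5,6) via y @ 1.3400
    (6,6) via x @ 2.1131  # hit
  → r_5 = 2.1131

ranges = [2.6600, 1.3769, 1.5358, 1.8946, 2.1131]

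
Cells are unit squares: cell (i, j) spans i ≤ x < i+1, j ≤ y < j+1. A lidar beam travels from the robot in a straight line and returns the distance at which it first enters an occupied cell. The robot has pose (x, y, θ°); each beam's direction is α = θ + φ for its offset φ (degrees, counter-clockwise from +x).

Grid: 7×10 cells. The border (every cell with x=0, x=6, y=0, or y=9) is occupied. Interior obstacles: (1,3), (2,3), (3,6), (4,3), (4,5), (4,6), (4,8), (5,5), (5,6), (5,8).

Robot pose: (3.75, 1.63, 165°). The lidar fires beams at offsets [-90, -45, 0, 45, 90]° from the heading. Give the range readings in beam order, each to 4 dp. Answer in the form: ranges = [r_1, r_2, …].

beam 1: φ=-90°, α=75°
  d=(0.2588,0.9659)  start (3,1)  tX=0.9659 tY=0.3831  stride 1/|dx|=3.8637 1/|dy|=1.0353
    cross y-line → (3,2), t=0.3831
    cross x-line → (4,2), t=0.9659
    cross y-line → (4,3), t=1.4183 (wall)
  → r_1 = 1.4183
beam 2: φ=-45°, α=120°
  d=(-0.5000,0.8660)  start (3,1)  tX=1.5000 tY=0.4272  stride 1/|dx|=2.0000 1/|dy|=1.1547
    cross y-line → (3,2), t=0.4272
    cross x-line → (2,2), t=1.5000
    cross y-line → (2,3), t=1.5819 (wall)
  → r_2 = 1.5819
beam 3: φ=0°, α=165°
  d=(-0.9659,0.2588)  start (3,1)  tX=0.7765 tY=1.4296  stride 1/|dx|=1.0353 1/|dy|=3.8637
    cross x-line → (2,1), t=0.7765
    cross y-line → (2,2), t=1.4296
    cross x-line → (1,2), t=1.8117
    cross x-line → (0,2), t=2.8470 (wall)
  → r_3 = 2.8470
beam 4: φ=45°, α=210°
  d=(-0.8660,-0.5000)  start (3,1)  tX=0.8660 tY=1.2600  stride 1/|dx|=1.1547 1/|dy|=2.0000
    cross x-line → (2,1), t=0.8660
    cross y-line → (2,0), t=1.2600 (wall)
  → r_4 = 1.2600
beam 5: φ=90°, α=255°
  d=(-0.2588,-0.9659)  start (3,1)  tX=2.8978 tY=0.6522  stride 1/|dx|=3.8637 1/|dy|=1.0353
    cross y-line → (3,0), t=0.6522 (wall)
  → r_5 = 0.6522

ranges = [1.4183, 1.5819, 2.8470, 1.2600, 0.6522]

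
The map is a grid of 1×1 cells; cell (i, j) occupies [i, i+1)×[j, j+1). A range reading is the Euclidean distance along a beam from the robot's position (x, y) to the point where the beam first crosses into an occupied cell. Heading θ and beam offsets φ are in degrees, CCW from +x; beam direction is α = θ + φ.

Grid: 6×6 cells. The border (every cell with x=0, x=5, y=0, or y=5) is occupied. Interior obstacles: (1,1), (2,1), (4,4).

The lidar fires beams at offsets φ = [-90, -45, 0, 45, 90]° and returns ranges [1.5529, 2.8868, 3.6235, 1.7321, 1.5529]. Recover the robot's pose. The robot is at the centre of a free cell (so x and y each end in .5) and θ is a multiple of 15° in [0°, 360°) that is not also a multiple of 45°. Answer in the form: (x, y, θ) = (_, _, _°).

(x, y, θ) = (4.5, 2.5, 165°)

Candidates: 13 free-cell centres × 16 headings = 208 poses. Raycast each; keep the one whose scan matches to 4 dp.
  (2.5, 4.5, 300°): beam 1 = 1.7321 ≠ 1.5529 ✗
  (1.5, 4.5, 240°): beam 1 = 0.5774 ≠ 1.5529 ✗
  (3.5, 2.5, 165°): beam 1 = 1.9319 ≠ 1.5529 ✗
  …
  (4.5, 2.5, 165°): r_1=1.5529, r_2=2.8868, r_3=3.6235, r_4=1.7321, r_5=1.5529 — all match ✓
No second candidate reproduces the full scan.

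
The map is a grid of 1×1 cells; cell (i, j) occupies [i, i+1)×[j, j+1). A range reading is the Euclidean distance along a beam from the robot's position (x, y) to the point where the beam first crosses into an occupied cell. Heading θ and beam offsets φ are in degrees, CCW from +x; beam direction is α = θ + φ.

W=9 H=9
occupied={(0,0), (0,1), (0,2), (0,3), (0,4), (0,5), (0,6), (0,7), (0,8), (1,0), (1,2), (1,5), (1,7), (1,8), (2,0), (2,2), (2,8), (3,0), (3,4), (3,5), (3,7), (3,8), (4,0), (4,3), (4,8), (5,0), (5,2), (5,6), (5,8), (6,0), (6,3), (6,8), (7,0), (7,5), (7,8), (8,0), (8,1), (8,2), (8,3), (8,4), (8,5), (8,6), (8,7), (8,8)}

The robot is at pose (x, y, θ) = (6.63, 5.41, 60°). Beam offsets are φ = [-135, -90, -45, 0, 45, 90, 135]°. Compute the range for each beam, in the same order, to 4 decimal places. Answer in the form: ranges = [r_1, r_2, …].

beam 1: φ=-135°, α=285°
  d=(0.2588,-0.9659)  start (6,5)  tX=1.4296 tY=0.4245  stride 1/|dx|=3.8637 1/|dy|=1.0353
    cross y-line → (6,4), t=0.4245
    cross x-line → (7,4), t=1.4296
    cross y-line → (7,3), t=1.4597
    cross y-line → (7,2), t=2.4950
    cross y-line → (7,1), t=3.5303
    cross y-line → (7,0), t=4.5656 (wall)
  → r_1 = 4.5656
beam 2: φ=-90°, α=330°
  d=(0.8660,-0.5000)  start (6,5)  tX=0.4272 tY=0.8200  stride 1/|dx|=1.1547 1/|dy|=2.0000
    cross x-line → (7,5), t=0.4272 (wall)
  → r_2 = 0.4272
beam 3: φ=-45°, α=15°
  d=(0.9659,0.2588)  start (6,5)  tX=0.3831 tY=2.2796  stride 1/|dx|=1.0353 1/|dy|=3.8637
    cross x-line → (7,5), t=0.3831 (wall)
  → r_3 = 0.3831
beam 4: φ=0°, α=60°
  d=(0.5000,0.8660)  start (6,5)  tX=0.7400 tY=0.6813  stride 1/|dx|=2.0000 1/|dy|=1.1547
    cross y-line → (6,6), t=0.6813
    cross x-line → (7,6), t=0.7400
    cross y-line → (7,7), t=1.8360
    cross x-line → (8,7), t=2.7400 (wall)
  → r_4 = 2.7400
beam 5: φ=45°, α=105°
  d=(-0.2588,0.9659)  start (6,5)  tX=2.4341 tY=0.6108  stride 1/|dx|=3.8637 1/|dy|=1.0353
    cross y-line → (6,6), t=0.6108
    cross y-line → (6,7), t=1.6461
    cross x-line → (5,7), t=2.4341
    cross y-line → (5,8), t=2.6814 (wall)
  → r_5 = 2.6814
beam 6: φ=90°, α=150°
  d=(-0.8660,0.5000)  start (6,5)  tX=0.7275 tY=1.1800  stride 1/|dx|=1.1547 1/|dy|=2.0000
    cross x-line → (5,5), t=0.7275
    cross y-line → (5,6), t=1.1800 (wall)
  → r_6 = 1.1800
beam 7: φ=135°, α=195°
  d=(-0.9659,-0.2588)  start (6,5)  tX=0.6522 tY=1.5841  stride 1/|dx|=1.0353 1/|dy|=3.8637
    cross x-line → (5,5), t=0.6522
    cross y-line → (5,4), t=1.5841
    cross x-line → (4,4), t=1.6875
    cross x-line → (3,4), t=2.7228 (wall)
  → r_7 = 2.7228

ranges = [4.5656, 0.4272, 0.3831, 2.7400, 2.6814, 1.1800, 2.7228]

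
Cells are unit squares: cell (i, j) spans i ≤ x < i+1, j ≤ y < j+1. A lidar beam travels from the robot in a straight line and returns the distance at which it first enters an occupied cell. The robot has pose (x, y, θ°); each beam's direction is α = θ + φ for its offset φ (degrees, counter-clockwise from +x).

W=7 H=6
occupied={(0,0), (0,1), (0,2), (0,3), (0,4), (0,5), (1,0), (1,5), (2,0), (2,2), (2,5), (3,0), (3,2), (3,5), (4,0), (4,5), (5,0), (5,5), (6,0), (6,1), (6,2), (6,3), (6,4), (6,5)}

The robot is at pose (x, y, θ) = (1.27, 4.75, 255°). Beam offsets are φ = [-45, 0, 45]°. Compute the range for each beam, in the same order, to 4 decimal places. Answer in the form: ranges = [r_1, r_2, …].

beam 1: φ=-45°, α=210°
  d=(-0.8660,-0.5000)  start (1,4)  tX=0.3118 tY=1.5000  stride 1/|dx|=1.1547 1/|dy|=2.0000
    cross x-line → (0,4), t=0.3118 (wall)
  → r_1 = 0.3118
beam 2: φ=0°, α=255°
  d=(-0.2588,-0.9659)  start (1,4)  tX=1.0432 tY=0.7765  stride 1/|dx|=3.8637 1/|dy|=1.0353
    cross y-line → (1,3), t=0.7765
    cross x-line → (0,3), t=1.0432 (wall)
  → r_2 = 1.0432
beam 3: φ=45°, α=300°
  d=(0.5000,-0.8660)  start (1,4)  tX=1.4600 tY=0.8660  stride 1/|dx|=2.0000 1/|dy|=1.1547
    cross y-line → (1,3), t=0.8660
    cross x-line → (2,3), t=1.4600
    cross y-line → (2,2), t=2.0207 (wall)
  → r_3 = 2.0207

ranges = [0.3118, 1.0432, 2.0207]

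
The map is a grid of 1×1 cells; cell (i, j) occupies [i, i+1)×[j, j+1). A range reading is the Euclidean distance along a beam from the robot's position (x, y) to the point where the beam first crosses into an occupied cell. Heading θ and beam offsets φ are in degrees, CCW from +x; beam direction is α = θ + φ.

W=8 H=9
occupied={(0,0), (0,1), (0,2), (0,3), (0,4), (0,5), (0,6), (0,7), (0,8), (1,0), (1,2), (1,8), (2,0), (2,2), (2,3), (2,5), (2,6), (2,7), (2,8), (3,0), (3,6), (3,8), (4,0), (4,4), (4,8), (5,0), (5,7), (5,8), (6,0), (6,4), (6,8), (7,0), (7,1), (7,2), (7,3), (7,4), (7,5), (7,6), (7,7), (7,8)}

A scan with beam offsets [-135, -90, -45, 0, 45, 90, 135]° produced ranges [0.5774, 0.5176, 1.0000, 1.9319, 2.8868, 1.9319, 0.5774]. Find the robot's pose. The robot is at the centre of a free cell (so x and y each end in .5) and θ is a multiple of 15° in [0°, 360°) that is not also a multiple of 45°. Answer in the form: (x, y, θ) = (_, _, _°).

Enumerate (i+0.5, j+0.5, θ) over the 32 free cells and 16 admissible headings. For each, cast all 7 beams and compare to the given ranges.
  (5.5, 6.5, 210°): beam 1 = 0.5176 ≠ 0.5774 ✗
  (1.5, 5.5, 165°): beam 2 = 1.9319 ≠ 0.5176 ✗
  (6.5, 6.5, 75°): beam 1 = 1.0000 ≠ 0.5774 ✗
  …
  (6.5, 5.5, 105°): r_1=0.5774, r_2=0.5176, r_3=1.0000, r_4=1.9319, r_5=2.8868, r_6=1.9319, r_7=0.5774 — all match ✓
Unique over the lattice → pose = (6.5, 5.5, 105°).

(x, y, θ) = (6.5, 5.5, 105°)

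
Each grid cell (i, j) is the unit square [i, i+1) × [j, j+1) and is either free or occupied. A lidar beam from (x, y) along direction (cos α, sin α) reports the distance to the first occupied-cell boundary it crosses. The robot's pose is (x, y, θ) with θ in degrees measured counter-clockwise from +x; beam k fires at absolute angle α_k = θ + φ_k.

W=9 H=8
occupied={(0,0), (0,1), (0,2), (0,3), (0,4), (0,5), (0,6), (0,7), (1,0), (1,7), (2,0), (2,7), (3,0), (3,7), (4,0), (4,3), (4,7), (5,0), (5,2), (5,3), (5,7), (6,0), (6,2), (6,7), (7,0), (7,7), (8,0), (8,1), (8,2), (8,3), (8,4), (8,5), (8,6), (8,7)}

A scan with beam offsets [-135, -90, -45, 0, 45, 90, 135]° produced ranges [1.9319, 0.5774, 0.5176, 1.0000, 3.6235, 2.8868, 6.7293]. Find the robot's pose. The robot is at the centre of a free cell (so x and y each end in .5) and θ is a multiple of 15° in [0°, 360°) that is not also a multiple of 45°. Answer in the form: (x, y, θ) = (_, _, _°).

Enumerate (i+0.5, j+0.5, θ) over the 38 free cells and 16 admissible headings. For each, cast all 7 beams and compare to the given ranges.
  (6.5, 3.5, 285°): beam 1 = 0.5774 ≠ 1.9319 ✗
  (2.5, 1.5, 285°): beam 1 = 1.7321 ≠ 1.9319 ✗
  (2.5, 5.5, 75°): beam 1 = 5.1962 ≠ 1.9319 ✗
  …
  (1.5, 4.5, 240°): r_1=1.9319, r_2=0.5774, r_3=0.5176, r_4=1.0000, r_5=3.6235, r_6=2.8868, r_7=6.7293 — all match ✓
Unique over the lattice → pose = (1.5, 4.5, 240°).

(x, y, θ) = (1.5, 4.5, 240°)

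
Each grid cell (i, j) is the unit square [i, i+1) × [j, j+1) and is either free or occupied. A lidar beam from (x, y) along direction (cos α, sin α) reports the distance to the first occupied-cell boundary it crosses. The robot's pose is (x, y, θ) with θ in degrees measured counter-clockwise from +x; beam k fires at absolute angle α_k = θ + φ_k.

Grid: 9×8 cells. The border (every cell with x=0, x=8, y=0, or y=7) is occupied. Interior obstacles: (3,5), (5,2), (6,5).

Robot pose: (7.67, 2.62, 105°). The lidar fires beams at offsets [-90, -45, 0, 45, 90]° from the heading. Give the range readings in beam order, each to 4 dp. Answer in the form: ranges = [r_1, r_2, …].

beam 1: φ=-90°, α=15°
  d=(0.9659,0.2588)  start (7,2)  tX=0.3416 tY=1.4682  stride 1/|dx|=1.0353 1/|dy|=3.8637
    cross x-line → (8,2), t=0.3416 (wall)
  → r_1 = 0.3416
beam 2: φ=-45°, α=60°
  d=(0.5000,0.8660)  start (7,2)  tX=0.6600 tY=0.4388  stride 1/|dx|=2.0000 1/|dy|=1.1547
    cross y-line → (7,3), t=0.4388
    cross x-line → (8,3), t=0.6600 (wall)
  → r_2 = 0.6600
beam 3: φ=0°, α=105°
  d=(-0.2588,0.9659)  start (7,2)  tX=2.5887 tY=0.3934  stride 1/|dx|=3.8637 1/|dy|=1.0353
    cross y-line → (7,3), t=0.3934
    cross y-line → (7,4), t=1.4287
    cross y-line → (7,5), t=2.4640
    cross x-line → (6,5), t=2.5887 (wall)
  → r_3 = 2.5887
beam 4: φ=45°, α=150°
  d=(-0.8660,0.5000)  start (7,2)  tX=0.7736 tY=0.7600  stride 1/|dx|=1.1547 1/|dy|=2.0000
    cross y-line → (7,3), t=0.7600
    cross x-line → (6,3), t=0.7736
    cross x-line → (5,3), t=1.9283
    cross y-line → (5,4), t=2.7600
    cross x-line → (4,4), t=3.0831
    cross x-line → (3,4), t=4.2378
    cross y-line → (3,5), t=4.7600 (wall)
  → r_4 = 4.7600
beam 5: φ=90°, α=195°
  d=(-0.9659,-0.2588)  start (7,2)  tX=0.6936 tY=2.3955  stride 1/|dx|=1.0353 1/|dy|=3.8637
    cross x-line → (6,2), t=0.6936
    cross x-line → (5,2), t=1.7289 (wall)
  → r_5 = 1.7289

ranges = [0.3416, 0.6600, 2.5887, 4.7600, 1.7289]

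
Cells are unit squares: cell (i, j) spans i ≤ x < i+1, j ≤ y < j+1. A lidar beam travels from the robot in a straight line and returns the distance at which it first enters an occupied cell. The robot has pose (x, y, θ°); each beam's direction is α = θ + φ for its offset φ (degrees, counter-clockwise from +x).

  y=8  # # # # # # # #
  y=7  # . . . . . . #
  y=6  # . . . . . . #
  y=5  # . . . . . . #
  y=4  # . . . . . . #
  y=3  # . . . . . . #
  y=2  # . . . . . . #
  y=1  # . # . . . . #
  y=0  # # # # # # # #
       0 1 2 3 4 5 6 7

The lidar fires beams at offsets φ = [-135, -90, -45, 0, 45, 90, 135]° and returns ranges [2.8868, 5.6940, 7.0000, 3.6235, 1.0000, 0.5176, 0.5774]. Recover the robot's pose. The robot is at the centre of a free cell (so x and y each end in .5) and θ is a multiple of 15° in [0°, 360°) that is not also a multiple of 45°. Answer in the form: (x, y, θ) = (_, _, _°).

(x, y, θ) = (3.5, 7.5, 345°)

Candidates: 41 free-cell centres × 16 headings = 656 poses. Raycast each; keep the one whose scan matches to 4 dp.
  (5.5, 6.5, 195°): beam 1 = 1.7321 ≠ 2.8868 ✗
  (1.5, 4.5, 105°): beam 1 = 6.3509 ≠ 2.8868 ✗
  (6.5, 3.5, 210°): beam 1 = 1.9319 ≠ 2.8868 ✗
  (6.5, 3.5, 255°): beam 1 = 5.1962 ≠ 2.8868 ✗
  (2.5, 2.5, 330°): beam 1 = 1.5529 ≠ 2.8868 ✗
  …
  (3.5, 7.5, 345°): r_1=2.8868, r_2=5.6940, r_3=7.0000, r_4=3.6235, r_5=1.0000, r_6=0.5176, r_7=0.5774 — all match ✓
Unique over the lattice → pose = (3.5, 7.5, 345°).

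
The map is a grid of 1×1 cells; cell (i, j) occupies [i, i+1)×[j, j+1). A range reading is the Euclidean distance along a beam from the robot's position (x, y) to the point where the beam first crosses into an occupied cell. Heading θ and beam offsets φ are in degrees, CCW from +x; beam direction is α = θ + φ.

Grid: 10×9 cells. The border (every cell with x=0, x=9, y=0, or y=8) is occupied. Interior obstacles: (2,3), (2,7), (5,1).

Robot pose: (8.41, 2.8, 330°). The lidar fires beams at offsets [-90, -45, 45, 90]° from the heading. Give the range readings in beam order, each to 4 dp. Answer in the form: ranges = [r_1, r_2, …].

ranges = [2.0785, 1.8635, 0.6108, 1.1800]

beam 1: φ=-90°, α=240°
  d=(-0.5000,-0.8660)  start (8,2)  tX=0.8200 tY=0.9238  stride 1/|dx|=2.0000 1/|dy|=1.1547
    cross x-line → (7,2), t=0.8200
    cross y-line → (7,1), t=0.9238
    cross y-line → (7,0), t=2.0785 (wall)
  → r_1 = 2.0785
beam 2: φ=-45°, α=285°
  d=(0.2588,-0.9659)  start (8,2)  tX=2.2796 tY=0.8282  stride 1/|dx|=3.8637 1/|dy|=1.0353
    cross y-line → (8,1), t=0.8282
    cross y-line → (8,0), t=1.8635 (wall)
  → r_2 = 1.8635
beam 3: φ=45°, α=15°
  d=(0.9659,0.2588)  start (8,2)  tX=0.6108 tY=0.7727  stride 1/|dx|=1.0353 1/|dy|=3.8637
    cross x-line → (9,2), t=0.6108 (wall)
  → r_3 = 0.6108
beam 4: φ=90°, α=60°
  d=(0.5000,0.8660)  start (8,2)  tX=1.1800 tY=0.2309  stride 1/|dx|=2.0000 1/|dy|=1.1547
    cross y-line → (8,3), t=0.2309
    cross x-line → (9,3), t=1.1800 (wall)
  → r_4 = 1.1800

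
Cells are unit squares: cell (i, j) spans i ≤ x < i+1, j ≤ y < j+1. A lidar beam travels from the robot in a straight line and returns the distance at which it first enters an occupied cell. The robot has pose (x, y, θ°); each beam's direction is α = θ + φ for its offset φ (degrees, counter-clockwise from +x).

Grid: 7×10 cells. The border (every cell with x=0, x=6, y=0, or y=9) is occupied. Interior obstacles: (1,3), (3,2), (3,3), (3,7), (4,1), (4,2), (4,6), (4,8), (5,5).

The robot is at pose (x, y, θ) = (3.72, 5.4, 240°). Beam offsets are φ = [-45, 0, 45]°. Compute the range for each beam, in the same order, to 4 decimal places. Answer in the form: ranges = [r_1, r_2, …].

ranges = [2.8160, 5.0807, 2.4847]

beam 1: φ=-45°, α=195°
  direction (-0.9659, -0.2588); cell (3,5); t to first gridline: x 0.7454, y 1.5455 (then +1.0353 / +3.8637)
    (2,5) via x @ 0.7454
    (2,4) via y @ 1.5455
    (1,4) via x @ 1.7807
    (0,4) via x @ 2.8160  # hit
  → r_1 = 2.8160
beam 2: φ=0°, α=240°
  direction (-0.5000, -0.8660); cell (3,5); t to first gridline: x 1.4400, y 0.4619 (then +2.0000 / +1.1547)
    (3,4) via y @ 0.4619
    (2,4) via x @ 1.4400
    (2,3) via y @ 1.6166
    (2,2) via y @ 2.7713
    (1,2) via x @ 3.4400
    (1,1) via y @ 3.9260
    (1,0) via y @ 5.0807  # hit
  → r_2 = 5.0807
beam 3: φ=45°, α=285°
  direction (0.2588, -0.9659); cell (3,5); t to first gridline: x 1.0818, y 0.4141 (then +3.8637 / +1.0353)
    (3,4) via y @ 0.4141
    (4,4) via x @ 1.0818
    (4,3) via y @ 1.4494
    (4,2) via y @ 2.4847  # hit
  → r_3 = 2.4847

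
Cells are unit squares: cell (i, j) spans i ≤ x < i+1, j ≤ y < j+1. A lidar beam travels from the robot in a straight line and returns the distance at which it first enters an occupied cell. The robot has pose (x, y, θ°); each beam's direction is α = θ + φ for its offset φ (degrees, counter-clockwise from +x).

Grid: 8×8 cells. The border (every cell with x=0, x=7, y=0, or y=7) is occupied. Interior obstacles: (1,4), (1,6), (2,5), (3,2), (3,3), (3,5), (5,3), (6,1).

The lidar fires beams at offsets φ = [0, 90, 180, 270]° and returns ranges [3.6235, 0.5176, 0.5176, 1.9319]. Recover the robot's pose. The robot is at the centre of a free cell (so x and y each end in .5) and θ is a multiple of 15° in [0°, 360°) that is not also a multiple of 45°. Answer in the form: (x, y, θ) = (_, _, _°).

(x, y, θ) = (1.5, 1.5, 75°)

Candidates: 28 free-cell centres × 16 headings = 448 poses. Raycast each; keep the one whose scan matches to 4 dp.
  (2.5, 2.5, 195°): beam 1 = 1.5529 ≠ 3.6235 ✗
  (6.5, 4.5, 120°): beam 1 = 2.8868 ≠ 3.6235 ✗
  (6.5, 6.5, 285°): beam 1 = 1.9319 ≠ 3.6235 ✗
  (4.5, 3.5, 60°): beam 1 = 4.0415 ≠ 3.6235 ✗
  (6.5, 3.5, 345°): beam 1 = 0.5176 ≠ 3.6235 ✗
  …
  (1.5, 1.5, 75°): r_1=3.6235, r_2=0.5176, r_3=0.5176, r_4=1.9319 — all match ✓
Only this pose fits every beam.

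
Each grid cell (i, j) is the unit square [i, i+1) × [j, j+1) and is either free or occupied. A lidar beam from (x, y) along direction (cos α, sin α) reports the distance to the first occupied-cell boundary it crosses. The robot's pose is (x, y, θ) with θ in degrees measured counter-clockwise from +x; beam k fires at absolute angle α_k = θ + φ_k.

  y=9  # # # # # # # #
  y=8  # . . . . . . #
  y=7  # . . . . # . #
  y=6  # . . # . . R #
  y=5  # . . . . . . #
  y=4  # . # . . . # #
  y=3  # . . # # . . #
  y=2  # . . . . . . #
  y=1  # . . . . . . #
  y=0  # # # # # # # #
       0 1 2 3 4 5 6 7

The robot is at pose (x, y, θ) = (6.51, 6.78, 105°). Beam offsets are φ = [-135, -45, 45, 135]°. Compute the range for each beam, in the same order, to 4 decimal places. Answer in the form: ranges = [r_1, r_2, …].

ranges = [0.5658, 0.9800, 0.5889, 3.2101]

beam 1: φ=-135°, α=330°
  cosα=0.8660 sinα=-0.5000 | (6,6) | tMaxX 0.5658 tMaxY 1.5600 | tΔX 1.1547 tΔY 2.0000
    t=0.5658 [x] (7,6) — stop
  → r_1 = 0.5658
beam 2: φ=-45°, α=60°
  cosα=0.5000 sinα=0.8660 | (6,6) | tMaxX 0.9800 tMaxY 0.2540 | tΔX 2.0000 tΔY 1.1547
    t=0.2540 [y] (6,7)
    t=0.9800 [x] (7,7) — stop
  → r_2 = 0.9800
beam 3: φ=45°, α=150°
  cosα=-0.8660 sinα=0.5000 | (6,6) | tMaxX 0.5889 tMaxY 0.4400 | tΔX 1.1547 tΔY 2.0000
    t=0.4400 [y] (6,7)
    t=0.5889 [x] (5,7) — stop
  → r_3 = 0.5889
beam 4: φ=135°, α=240°
  cosα=-0.5000 sinα=-0.8660 | (6,6) | tMaxX 1.0200 tMaxY 0.9007 | tΔX 2.0000 tΔY 1.1547
    t=0.9007 [y] (6,5)
    t=1.0200 [x] (5,5)
    t=2.0554 [y] (5,4)
    t=3.0200 [x] (4,4)
    t=3.2101 [y] (4,3) — stop
  → r_4 = 3.2101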